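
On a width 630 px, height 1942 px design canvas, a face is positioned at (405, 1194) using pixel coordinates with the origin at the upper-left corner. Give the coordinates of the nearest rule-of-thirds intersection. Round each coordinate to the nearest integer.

Third lines: x ∈ {210, 420}, y ∈ {647, 1295}.
405 is closer to x = 420; 1194 is closer to y = 1295.
So the nearest intersection is the lower-right power point.

(420, 1295)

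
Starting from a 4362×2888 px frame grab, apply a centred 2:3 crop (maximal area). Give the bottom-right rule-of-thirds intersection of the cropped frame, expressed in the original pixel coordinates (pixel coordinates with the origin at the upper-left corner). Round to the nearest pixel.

4362/2888 > 2/3, so the 2:3 crop keeps the full height 2888 and trims width to 2888 × 2/3 = 1925.33 px.
Left offset = (4362 − 1925.33)/2 = 1218.33 px; top offset = 0.
Bottom-right is two-thirds across and two-thirds down within the crop:
x = 1218.33 + 2 × 1925.33/3 ≈ 2502; y = 0.00 + 2 × 2888.00/3 ≈ 1925.

x = 2502 px, y = 1925 px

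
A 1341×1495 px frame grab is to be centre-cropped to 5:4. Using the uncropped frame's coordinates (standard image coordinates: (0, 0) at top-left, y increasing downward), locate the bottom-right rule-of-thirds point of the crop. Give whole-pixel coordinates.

x = 894 px, y = 926 px

1341/1495 < 5/4, so the 5:4 crop keeps the full width 1341 and trims height to 1341 × 4/5 = 1072.80 px.
Top offset = (1495 − 1072.80)/2 = 211.10 px; left offset = 0.
Bottom-right is two-thirds across and two-thirds down within the crop:
x = 0.00 + 2 × 1341.00/3 ≈ 894; y = 211.10 + 2 × 1072.80/3 ≈ 926.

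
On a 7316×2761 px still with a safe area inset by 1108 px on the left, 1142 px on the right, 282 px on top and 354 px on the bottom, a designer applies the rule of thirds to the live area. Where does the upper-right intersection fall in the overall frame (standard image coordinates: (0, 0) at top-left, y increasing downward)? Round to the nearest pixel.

x = 4485 px, y = 990 px

Content width = 7316 − 1108 − 1142 = 5066 px; content height = 2761 − 282 − 354 = 2125 px.
Upper-right is two-thirds across and one-third down within the live area.
x = 1108 + 2 × 5066/3 = 1108 + 3377.33 ≈ 4485
y = 282 + 1 × 2125/3 = 282 + 708.33 ≈ 990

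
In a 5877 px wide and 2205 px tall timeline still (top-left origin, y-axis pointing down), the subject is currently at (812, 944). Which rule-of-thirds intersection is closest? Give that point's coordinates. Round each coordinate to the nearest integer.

(1959, 735)

Third lines: x ∈ {1959, 3918}, y ∈ {735, 1470}.
812 is closer to x = 1959; 944 is closer to y = 735.
So the nearest intersection is the upper-left power point.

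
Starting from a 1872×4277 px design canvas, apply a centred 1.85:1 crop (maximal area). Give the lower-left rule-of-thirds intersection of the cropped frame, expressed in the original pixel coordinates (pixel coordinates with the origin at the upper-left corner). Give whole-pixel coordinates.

1872/4277 < 1.85/1, so the 1.85:1 crop keeps the full width 1872 and trims height to 1872 × 1/1.85 = 1011.89 px.
Top offset = (4277 − 1011.89)/2 = 1632.55 px; left offset = 0.
Lower-left is one-third across and two-thirds down within the crop:
x = 0.00 + 1 × 1872.00/3 ≈ 624; y = 1632.55 + 2 × 1011.89/3 ≈ 2307.

(624, 2307)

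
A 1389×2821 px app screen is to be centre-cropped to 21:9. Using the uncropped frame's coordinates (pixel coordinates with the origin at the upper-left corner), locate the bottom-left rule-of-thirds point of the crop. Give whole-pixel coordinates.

x = 463 px, y = 1510 px

1389/2821 < 21/9, so the 21:9 crop keeps the full width 1389 and trims height to 1389 × 9/21 = 595.29 px.
Top offset = (2821 − 595.29)/2 = 1112.86 px; left offset = 0.
Bottom-left is one-third across and two-thirds down within the crop:
x = 0.00 + 1 × 1389.00/3 ≈ 463; y = 1112.86 + 2 × 595.29/3 ≈ 1510.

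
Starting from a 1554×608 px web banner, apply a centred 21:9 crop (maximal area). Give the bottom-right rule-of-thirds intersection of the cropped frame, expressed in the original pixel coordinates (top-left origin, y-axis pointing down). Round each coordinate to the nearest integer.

x = 1013 px, y = 405 px

1554/608 > 21/9, so the 21:9 crop keeps the full height 608 and trims width to 608 × 21/9 = 1418.67 px.
Left offset = (1554 − 1418.67)/2 = 67.67 px; top offset = 0.
Bottom-right is two-thirds across and two-thirds down within the crop:
x = 67.67 + 2 × 1418.67/3 ≈ 1013; y = 0.00 + 2 × 608.00/3 ≈ 405.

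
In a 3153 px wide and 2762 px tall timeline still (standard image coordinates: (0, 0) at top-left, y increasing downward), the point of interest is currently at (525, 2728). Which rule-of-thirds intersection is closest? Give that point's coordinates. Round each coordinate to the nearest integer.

Third lines: x ∈ {1051, 2102}, y ∈ {921, 1841}.
525 is closer to x = 1051; 2728 is closer to y = 1841.
So the nearest intersection is the lower-left power point.

(1051, 1841)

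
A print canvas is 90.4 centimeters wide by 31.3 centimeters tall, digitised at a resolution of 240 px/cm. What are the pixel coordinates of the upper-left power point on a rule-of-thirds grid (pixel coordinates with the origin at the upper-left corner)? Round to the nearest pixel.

In pixels the canvas is 90.4 × 240 = 21696 wide and 31.3 × 240 = 7512 tall.
The upper-left point is one-third across and one-third down:
x = 1 × 21696/3 ≈ 7232; y = 1 × 7512/3 ≈ 2504.

(7232, 2504)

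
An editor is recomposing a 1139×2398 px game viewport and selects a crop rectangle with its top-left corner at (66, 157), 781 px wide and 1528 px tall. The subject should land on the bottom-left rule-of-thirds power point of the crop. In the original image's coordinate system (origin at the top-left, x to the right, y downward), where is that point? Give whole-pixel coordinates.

One third of the crop width 781 is 260.33 px.
One third of the crop height 1528 is 509.33 px.
The bottom-left point is one-third across and two-thirds down within the crop:
x = 66 + 1 × 260.33 ≈ 326; y = 157 + 2 × 509.33 ≈ 1176.

(326, 1176)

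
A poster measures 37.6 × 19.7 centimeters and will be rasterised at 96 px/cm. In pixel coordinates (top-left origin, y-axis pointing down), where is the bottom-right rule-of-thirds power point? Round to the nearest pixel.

In pixels the canvas is 37.6 × 96 = 3609.6 wide and 19.7 × 96 = 1891.2 tall.
The bottom-right point is two-thirds across and two-thirds down:
x = 2 × 3609.6/3 ≈ 2406; y = 2 × 1891.2/3 ≈ 1261.

(2406, 1261)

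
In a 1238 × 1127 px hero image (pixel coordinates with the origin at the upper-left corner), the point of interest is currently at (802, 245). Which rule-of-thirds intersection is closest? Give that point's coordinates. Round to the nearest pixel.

(825, 376)

Third lines: x ∈ {413, 825}, y ∈ {376, 751}.
802 is closer to x = 825; 245 is closer to y = 376.
So the nearest intersection is the upper-right power point.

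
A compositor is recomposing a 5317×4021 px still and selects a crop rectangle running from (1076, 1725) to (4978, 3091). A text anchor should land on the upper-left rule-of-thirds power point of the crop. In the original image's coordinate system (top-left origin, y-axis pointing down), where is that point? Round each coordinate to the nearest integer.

Crop width = 4978 − 1076 = 3902 px; one third is 1300.67 px.
Crop height = 3091 − 1725 = 1366 px; one third is 455.33 px.
The upper-left point is one-third across and one-third down within the crop:
x = 1076 + 1 × 1300.67 ≈ 2377; y = 1725 + 1 × 455.33 ≈ 2180.

x = 2377 px, y = 2180 px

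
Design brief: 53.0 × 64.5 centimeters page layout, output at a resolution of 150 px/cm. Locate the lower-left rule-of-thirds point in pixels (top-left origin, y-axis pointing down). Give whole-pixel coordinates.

(2650, 6450)

In pixels the canvas is 53.0 × 150 = 7950 wide and 64.5 × 150 = 9675 tall.
The lower-left point is one-third across and two-thirds down:
x = 1 × 7950/3 ≈ 2650; y = 2 × 9675/3 ≈ 6450.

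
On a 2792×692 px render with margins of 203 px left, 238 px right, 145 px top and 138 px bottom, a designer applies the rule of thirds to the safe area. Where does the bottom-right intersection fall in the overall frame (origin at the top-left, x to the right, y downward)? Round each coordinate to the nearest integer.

x = 1770 px, y = 418 px

Content width = 2792 − 203 − 238 = 2351 px; content height = 692 − 145 − 138 = 409 px.
Bottom-right is two-thirds across and two-thirds down within the safe area.
x = 203 + 2 × 2351/3 = 203 + 1567.33 ≈ 1770
y = 145 + 2 × 409/3 = 145 + 272.67 ≈ 418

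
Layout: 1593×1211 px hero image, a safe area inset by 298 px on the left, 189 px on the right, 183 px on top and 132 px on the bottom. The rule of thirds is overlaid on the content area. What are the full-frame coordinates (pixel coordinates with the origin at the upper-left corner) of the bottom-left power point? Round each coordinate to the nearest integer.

Content width = 1593 − 298 − 189 = 1106 px; content height = 1211 − 183 − 132 = 896 px.
Bottom-left is one-third across and two-thirds down within the content area.
x = 298 + 1 × 1106/3 = 298 + 368.67 ≈ 667
y = 183 + 2 × 896/3 = 183 + 597.33 ≈ 780

x = 667 px, y = 780 px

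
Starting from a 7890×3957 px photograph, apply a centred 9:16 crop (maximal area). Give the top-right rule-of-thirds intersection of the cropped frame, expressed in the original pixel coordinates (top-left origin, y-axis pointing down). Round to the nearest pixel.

7890/3957 > 9/16, so the 9:16 crop keeps the full height 3957 and trims width to 3957 × 9/16 = 2225.81 px.
Left offset = (7890 − 2225.81)/2 = 2832.09 px; top offset = 0.
Top-right is two-thirds across and one-third down within the crop:
x = 2832.09 + 2 × 2225.81/3 ≈ 4316; y = 0.00 + 1 × 3957.00/3 ≈ 1319.

x = 4316 px, y = 1319 px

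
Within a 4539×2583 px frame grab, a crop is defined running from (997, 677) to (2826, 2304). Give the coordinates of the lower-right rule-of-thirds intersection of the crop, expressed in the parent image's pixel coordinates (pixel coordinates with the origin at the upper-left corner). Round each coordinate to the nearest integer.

Crop width = 2826 − 997 = 1829 px; one third is 609.67 px.
Crop height = 2304 − 677 = 1627 px; one third is 542.33 px.
The lower-right point is two-thirds across and two-thirds down within the crop:
x = 997 + 2 × 609.67 ≈ 2216; y = 677 + 2 × 542.33 ≈ 1762.

(2216, 1762)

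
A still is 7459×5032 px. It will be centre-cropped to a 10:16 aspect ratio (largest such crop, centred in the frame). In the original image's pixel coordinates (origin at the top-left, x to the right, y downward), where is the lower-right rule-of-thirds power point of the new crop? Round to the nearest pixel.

7459/5032 > 10/16, so the 10:16 crop keeps the full height 5032 and trims width to 5032 × 10/16 = 3145.00 px.
Left offset = (7459 − 3145.00)/2 = 2157.00 px; top offset = 0.
Lower-right is two-thirds across and two-thirds down within the crop:
x = 2157.00 + 2 × 3145.00/3 ≈ 4254; y = 0.00 + 2 × 5032.00/3 ≈ 3355.

(4254, 3355)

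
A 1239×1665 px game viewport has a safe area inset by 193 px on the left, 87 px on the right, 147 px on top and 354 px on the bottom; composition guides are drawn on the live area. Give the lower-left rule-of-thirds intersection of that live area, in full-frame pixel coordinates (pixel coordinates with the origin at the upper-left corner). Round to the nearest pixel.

Content width = 1239 − 193 − 87 = 959 px; content height = 1665 − 147 − 354 = 1164 px.
Lower-left is one-third across and two-thirds down within the live area.
x = 193 + 1 × 959/3 = 193 + 319.67 ≈ 513
y = 147 + 2 × 1164/3 = 147 + 776.00 ≈ 923

(513, 923)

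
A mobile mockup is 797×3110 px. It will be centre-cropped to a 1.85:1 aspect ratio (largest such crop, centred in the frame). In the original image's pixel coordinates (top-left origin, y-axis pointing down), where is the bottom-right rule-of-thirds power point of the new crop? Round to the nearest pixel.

797/3110 < 1.85/1, so the 1.85:1 crop keeps the full width 797 and trims height to 797 × 1/1.85 = 430.81 px.
Top offset = (3110 − 430.81)/2 = 1339.59 px; left offset = 0.
Bottom-right is two-thirds across and two-thirds down within the crop:
x = 0.00 + 2 × 797.00/3 ≈ 531; y = 1339.59 + 2 × 430.81/3 ≈ 1627.

x = 531 px, y = 1627 px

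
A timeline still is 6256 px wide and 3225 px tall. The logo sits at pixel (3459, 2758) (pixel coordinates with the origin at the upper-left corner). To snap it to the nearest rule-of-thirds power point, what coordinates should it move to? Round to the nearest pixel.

x = 4171 px, y = 2150 px

Third lines: x ∈ {2085, 4171}, y ∈ {1075, 2150}.
3459 is closer to x = 4171; 2758 is closer to y = 2150.
So the nearest intersection is the lower-right power point.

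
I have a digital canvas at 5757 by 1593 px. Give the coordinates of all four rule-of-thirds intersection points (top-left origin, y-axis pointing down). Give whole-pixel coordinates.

One third of 5757 is 1919; one third of 1593 is 531.
Vertical third lines at x = 1919 and x = 3838; horizontal third lines at y = 531 and y = 1062.

(1919, 531), (3838, 531), (1919, 1062), (3838, 1062)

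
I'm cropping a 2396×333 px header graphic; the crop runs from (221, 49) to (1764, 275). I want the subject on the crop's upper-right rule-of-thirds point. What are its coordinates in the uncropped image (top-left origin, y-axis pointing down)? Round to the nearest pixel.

(1250, 124)

Crop width = 1764 − 221 = 1543 px; one third is 514.33 px.
Crop height = 275 − 49 = 226 px; one third is 75.33 px.
The upper-right point is two-thirds across and one-third down within the crop:
x = 221 + 2 × 514.33 ≈ 1250; y = 49 + 1 × 75.33 ≈ 124.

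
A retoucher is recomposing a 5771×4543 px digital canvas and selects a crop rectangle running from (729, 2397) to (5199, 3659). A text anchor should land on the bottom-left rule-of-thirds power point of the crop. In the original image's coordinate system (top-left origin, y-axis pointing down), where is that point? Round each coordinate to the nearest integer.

Crop width = 5199 − 729 = 4470 px; one third is 1490.00 px.
Crop height = 3659 − 2397 = 1262 px; one third is 420.67 px.
The bottom-left point is one-third across and two-thirds down within the crop:
x = 729 + 1 × 1490.00 ≈ 2219; y = 2397 + 2 × 420.67 ≈ 3238.

(2219, 3238)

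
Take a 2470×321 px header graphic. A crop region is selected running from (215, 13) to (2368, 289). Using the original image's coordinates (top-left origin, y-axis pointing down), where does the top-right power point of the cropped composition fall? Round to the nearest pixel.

Crop width = 2368 − 215 = 2153 px; one third is 717.67 px.
Crop height = 289 − 13 = 276 px; one third is 92.00 px.
The top-right point is two-thirds across and one-third down within the crop:
x = 215 + 2 × 717.67 ≈ 1650; y = 13 + 1 × 92.00 ≈ 105.

x = 1650 px, y = 105 px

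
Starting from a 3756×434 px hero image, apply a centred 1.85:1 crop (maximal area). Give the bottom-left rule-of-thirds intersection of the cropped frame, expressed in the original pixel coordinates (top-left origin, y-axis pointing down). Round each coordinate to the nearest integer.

3756/434 > 1.85/1, so the 1.85:1 crop keeps the full height 434 and trims width to 434 × 1.85/1 = 802.90 px.
Left offset = (3756 − 802.90)/2 = 1476.55 px; top offset = 0.
Bottom-left is one-third across and two-thirds down within the crop:
x = 1476.55 + 1 × 802.90/3 ≈ 1744; y = 0.00 + 2 × 434.00/3 ≈ 289.

(1744, 289)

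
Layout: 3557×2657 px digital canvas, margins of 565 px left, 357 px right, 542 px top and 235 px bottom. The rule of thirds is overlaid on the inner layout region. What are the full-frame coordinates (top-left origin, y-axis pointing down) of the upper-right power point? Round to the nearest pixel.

x = 2322 px, y = 1169 px

Content width = 3557 − 565 − 357 = 2635 px; content height = 2657 − 542 − 235 = 1880 px.
Upper-right is two-thirds across and one-third down within the inner layout region.
x = 565 + 2 × 2635/3 = 565 + 1756.67 ≈ 2322
y = 542 + 1 × 1880/3 = 542 + 626.67 ≈ 1169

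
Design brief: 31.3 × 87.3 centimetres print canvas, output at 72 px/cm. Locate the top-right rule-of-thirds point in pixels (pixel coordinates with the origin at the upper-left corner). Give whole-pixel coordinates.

In pixels the canvas is 31.3 × 72 = 2253.6 wide and 87.3 × 72 = 6285.6 tall.
The top-right point is two-thirds across and one-third down:
x = 2 × 2253.6/3 ≈ 1502; y = 1 × 6285.6/3 ≈ 2095.

x = 1502 px, y = 2095 px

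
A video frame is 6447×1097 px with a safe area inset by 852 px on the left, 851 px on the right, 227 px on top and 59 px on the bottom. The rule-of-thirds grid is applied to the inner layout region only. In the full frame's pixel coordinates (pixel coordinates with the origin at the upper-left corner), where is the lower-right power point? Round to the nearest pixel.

Content width = 6447 − 852 − 851 = 4744 px; content height = 1097 − 227 − 59 = 811 px.
Lower-right is two-thirds across and two-thirds down within the inner layout region.
x = 852 + 2 × 4744/3 = 852 + 3162.67 ≈ 4015
y = 227 + 2 × 811/3 = 227 + 540.67 ≈ 768

x = 4015 px, y = 768 px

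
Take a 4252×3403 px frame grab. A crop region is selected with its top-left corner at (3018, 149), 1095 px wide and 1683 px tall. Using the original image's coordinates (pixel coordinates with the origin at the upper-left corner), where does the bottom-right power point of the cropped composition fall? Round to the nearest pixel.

x = 3748 px, y = 1271 px

One third of the crop width 1095 is 365.00 px.
One third of the crop height 1683 is 561.00 px.
The bottom-right point is two-thirds across and two-thirds down within the crop:
x = 3018 + 2 × 365.00 ≈ 3748; y = 149 + 2 × 561.00 ≈ 1271.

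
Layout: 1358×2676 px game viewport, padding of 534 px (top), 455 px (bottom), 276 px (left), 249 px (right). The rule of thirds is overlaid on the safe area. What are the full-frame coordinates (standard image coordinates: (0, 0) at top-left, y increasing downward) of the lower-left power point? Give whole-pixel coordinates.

x = 554 px, y = 1659 px

Content width = 1358 − 276 − 249 = 833 px; content height = 2676 − 534 − 455 = 1687 px.
Lower-left is one-third across and two-thirds down within the safe area.
x = 276 + 1 × 833/3 = 276 + 277.67 ≈ 554
y = 534 + 2 × 1687/3 = 534 + 1124.67 ≈ 1659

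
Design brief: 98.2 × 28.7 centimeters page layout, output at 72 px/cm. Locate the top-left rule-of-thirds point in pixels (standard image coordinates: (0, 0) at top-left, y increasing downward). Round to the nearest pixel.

In pixels the canvas is 98.2 × 72 = 7070.4 wide and 28.7 × 72 = 2066.4 tall.
The top-left point is one-third across and one-third down:
x = 1 × 7070.4/3 ≈ 2357; y = 1 × 2066.4/3 ≈ 689.

x = 2357 px, y = 689 px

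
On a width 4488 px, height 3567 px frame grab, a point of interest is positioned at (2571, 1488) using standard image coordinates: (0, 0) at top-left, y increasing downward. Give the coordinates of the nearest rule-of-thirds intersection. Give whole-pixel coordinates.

(2992, 1189)

Third lines: x ∈ {1496, 2992}, y ∈ {1189, 2378}.
2571 is closer to x = 2992; 1488 is closer to y = 1189.
So the nearest intersection is the upper-right power point.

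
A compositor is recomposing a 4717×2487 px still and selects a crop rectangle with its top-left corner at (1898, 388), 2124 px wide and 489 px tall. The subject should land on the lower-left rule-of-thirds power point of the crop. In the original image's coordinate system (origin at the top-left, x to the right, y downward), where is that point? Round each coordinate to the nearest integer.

x = 2606 px, y = 714 px

One third of the crop width 2124 is 708.00 px.
One third of the crop height 489 is 163.00 px.
The lower-left point is one-third across and two-thirds down within the crop:
x = 1898 + 1 × 708.00 ≈ 2606; y = 388 + 2 × 163.00 ≈ 714.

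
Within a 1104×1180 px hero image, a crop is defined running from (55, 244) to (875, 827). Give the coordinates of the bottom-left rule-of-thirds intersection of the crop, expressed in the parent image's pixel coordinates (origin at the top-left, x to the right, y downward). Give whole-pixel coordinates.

x = 328 px, y = 633 px

Crop width = 875 − 55 = 820 px; one third is 273.33 px.
Crop height = 827 − 244 = 583 px; one third is 194.33 px.
The bottom-left point is one-third across and two-thirds down within the crop:
x = 55 + 1 × 273.33 ≈ 328; y = 244 + 2 × 194.33 ≈ 633.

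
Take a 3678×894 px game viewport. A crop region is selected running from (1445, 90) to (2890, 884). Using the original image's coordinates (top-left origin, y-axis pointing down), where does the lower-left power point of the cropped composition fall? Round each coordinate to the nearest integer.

Crop width = 2890 − 1445 = 1445 px; one third is 481.67 px.
Crop height = 884 − 90 = 794 px; one third is 264.67 px.
The lower-left point is one-third across and two-thirds down within the crop:
x = 1445 + 1 × 481.67 ≈ 1927; y = 90 + 2 × 264.67 ≈ 619.

x = 1927 px, y = 619 px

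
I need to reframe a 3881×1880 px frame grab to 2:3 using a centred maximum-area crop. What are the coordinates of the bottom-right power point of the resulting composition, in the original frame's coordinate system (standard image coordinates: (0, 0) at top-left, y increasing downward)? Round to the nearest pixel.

3881/1880 > 2/3, so the 2:3 crop keeps the full height 1880 and trims width to 1880 × 2/3 = 1253.33 px.
Left offset = (3881 − 1253.33)/2 = 1313.83 px; top offset = 0.
Bottom-right is two-thirds across and two-thirds down within the crop:
x = 1313.83 + 2 × 1253.33/3 ≈ 2149; y = 0.00 + 2 × 1880.00/3 ≈ 1253.

x = 2149 px, y = 1253 px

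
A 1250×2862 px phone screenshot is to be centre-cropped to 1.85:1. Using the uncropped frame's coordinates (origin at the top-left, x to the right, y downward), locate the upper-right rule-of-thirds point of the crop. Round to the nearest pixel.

x = 833 px, y = 1318 px

1250/2862 < 1.85/1, so the 1.85:1 crop keeps the full width 1250 and trims height to 1250 × 1/1.85 = 675.68 px.
Top offset = (2862 − 675.68)/2 = 1093.16 px; left offset = 0.
Upper-right is two-thirds across and one-third down within the crop:
x = 0.00 + 2 × 1250.00/3 ≈ 833; y = 1093.16 + 1 × 675.68/3 ≈ 1318.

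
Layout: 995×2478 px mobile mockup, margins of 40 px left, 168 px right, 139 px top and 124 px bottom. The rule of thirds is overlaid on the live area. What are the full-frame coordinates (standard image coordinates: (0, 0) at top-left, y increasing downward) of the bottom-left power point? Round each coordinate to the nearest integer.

x = 302 px, y = 1616 px

Content width = 995 − 40 − 168 = 787 px; content height = 2478 − 139 − 124 = 2215 px.
Bottom-left is one-third across and two-thirds down within the live area.
x = 40 + 1 × 787/3 = 40 + 262.33 ≈ 302
y = 139 + 2 × 2215/3 = 139 + 1476.67 ≈ 1616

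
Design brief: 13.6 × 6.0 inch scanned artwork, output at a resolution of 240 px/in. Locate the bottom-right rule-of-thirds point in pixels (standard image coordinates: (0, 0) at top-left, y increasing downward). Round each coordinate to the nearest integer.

x = 2176 px, y = 960 px

In pixels the canvas is 13.6 × 240 = 3264 wide and 6.0 × 240 = 1440 tall.
The bottom-right point is two-thirds across and two-thirds down:
x = 2 × 3264/3 ≈ 2176; y = 2 × 1440/3 ≈ 960.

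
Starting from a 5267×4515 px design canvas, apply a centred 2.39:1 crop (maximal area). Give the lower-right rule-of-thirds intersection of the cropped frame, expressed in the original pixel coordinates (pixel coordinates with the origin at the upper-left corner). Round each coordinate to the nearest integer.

5267/4515 < 2.39/1, so the 2.39:1 crop keeps the full width 5267 and trims height to 5267 × 1/2.39 = 2203.77 px.
Top offset = (4515 − 2203.77)/2 = 1155.62 px; left offset = 0.
Lower-right is two-thirds across and two-thirds down within the crop:
x = 0.00 + 2 × 5267.00/3 ≈ 3511; y = 1155.62 + 2 × 2203.77/3 ≈ 2625.

(3511, 2625)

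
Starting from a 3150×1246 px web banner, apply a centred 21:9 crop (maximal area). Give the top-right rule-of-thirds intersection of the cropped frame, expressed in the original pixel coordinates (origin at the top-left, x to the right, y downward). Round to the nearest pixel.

3150/1246 > 21/9, so the 21:9 crop keeps the full height 1246 and trims width to 1246 × 21/9 = 2907.33 px.
Left offset = (3150 − 2907.33)/2 = 121.33 px; top offset = 0.
Top-right is two-thirds across and one-third down within the crop:
x = 121.33 + 2 × 2907.33/3 ≈ 2060; y = 0.00 + 1 × 1246.00/3 ≈ 415.

x = 2060 px, y = 415 px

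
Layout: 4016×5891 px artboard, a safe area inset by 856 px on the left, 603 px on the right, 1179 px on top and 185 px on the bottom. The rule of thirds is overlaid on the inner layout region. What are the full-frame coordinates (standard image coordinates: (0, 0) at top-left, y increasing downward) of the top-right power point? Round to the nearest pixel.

Content width = 4016 − 856 − 603 = 2557 px; content height = 5891 − 1179 − 185 = 4527 px.
Top-right is two-thirds across and one-third down within the inner layout region.
x = 856 + 2 × 2557/3 = 856 + 1704.67 ≈ 2561
y = 1179 + 1 × 4527/3 = 1179 + 1509.00 ≈ 2688

x = 2561 px, y = 2688 px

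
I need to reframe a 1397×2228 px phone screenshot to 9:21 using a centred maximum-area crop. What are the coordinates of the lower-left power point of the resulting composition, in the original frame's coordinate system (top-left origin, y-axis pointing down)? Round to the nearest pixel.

1397/2228 > 9/21, so the 9:21 crop keeps the full height 2228 and trims width to 2228 × 9/21 = 954.86 px.
Left offset = (1397 − 954.86)/2 = 221.07 px; top offset = 0.
Lower-left is one-third across and two-thirds down within the crop:
x = 221.07 + 1 × 954.86/3 ≈ 539; y = 0.00 + 2 × 2228.00/3 ≈ 1485.

(539, 1485)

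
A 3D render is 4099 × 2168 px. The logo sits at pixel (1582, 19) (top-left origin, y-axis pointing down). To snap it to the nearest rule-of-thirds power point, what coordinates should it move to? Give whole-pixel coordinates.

Third lines: x ∈ {1366, 2733}, y ∈ {723, 1445}.
1582 is closer to x = 1366; 19 is closer to y = 723.
So the nearest intersection is the upper-left power point.

(1366, 723)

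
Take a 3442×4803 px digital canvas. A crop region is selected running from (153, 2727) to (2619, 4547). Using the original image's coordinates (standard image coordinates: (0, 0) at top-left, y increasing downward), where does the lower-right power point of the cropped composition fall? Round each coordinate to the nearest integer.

x = 1797 px, y = 3940 px

Crop width = 2619 − 153 = 2466 px; one third is 822.00 px.
Crop height = 4547 − 2727 = 1820 px; one third is 606.67 px.
The lower-right point is two-thirds across and two-thirds down within the crop:
x = 153 + 2 × 822.00 ≈ 1797; y = 2727 + 2 × 606.67 ≈ 3940.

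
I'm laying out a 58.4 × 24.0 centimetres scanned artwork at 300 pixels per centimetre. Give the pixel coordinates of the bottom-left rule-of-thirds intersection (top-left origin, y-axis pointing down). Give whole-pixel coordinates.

In pixels the canvas is 58.4 × 300 = 17520 wide and 24.0 × 300 = 7200 tall.
The bottom-left point is one-third across and two-thirds down:
x = 1 × 17520/3 ≈ 5840; y = 2 × 7200/3 ≈ 4800.

x = 5840 px, y = 4800 px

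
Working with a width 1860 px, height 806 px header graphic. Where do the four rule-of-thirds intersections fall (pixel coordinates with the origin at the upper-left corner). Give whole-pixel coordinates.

One third of 1860 is 620; one third of 806 is 268.67.
Vertical third lines at x = 620 and x = 1240; horizontal third lines at y = 269 and y = 537.

(620, 269), (1240, 269), (620, 537), (1240, 537)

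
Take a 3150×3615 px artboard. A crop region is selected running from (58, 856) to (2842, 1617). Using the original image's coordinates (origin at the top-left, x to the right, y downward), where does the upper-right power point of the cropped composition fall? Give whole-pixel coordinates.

Crop width = 2842 − 58 = 2784 px; one third is 928.00 px.
Crop height = 1617 − 856 = 761 px; one third is 253.67 px.
The upper-right point is two-thirds across and one-third down within the crop:
x = 58 + 2 × 928.00 ≈ 1914; y = 856 + 1 × 253.67 ≈ 1110.

x = 1914 px, y = 1110 px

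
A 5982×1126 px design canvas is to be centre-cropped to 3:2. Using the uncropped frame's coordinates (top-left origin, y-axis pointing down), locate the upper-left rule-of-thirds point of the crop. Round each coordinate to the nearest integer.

5982/1126 > 3/2, so the 3:2 crop keeps the full height 1126 and trims width to 1126 × 3/2 = 1689.00 px.
Left offset = (5982 − 1689.00)/2 = 2146.50 px; top offset = 0.
Upper-left is one-third across and one-third down within the crop:
x = 2146.50 + 1 × 1689.00/3 ≈ 2710; y = 0.00 + 1 × 1126.00/3 ≈ 375.

(2710, 375)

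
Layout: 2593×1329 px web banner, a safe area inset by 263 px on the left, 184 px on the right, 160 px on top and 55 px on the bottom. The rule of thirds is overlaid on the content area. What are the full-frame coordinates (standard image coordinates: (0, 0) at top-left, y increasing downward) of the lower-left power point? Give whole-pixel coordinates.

Content width = 2593 − 263 − 184 = 2146 px; content height = 1329 − 160 − 55 = 1114 px.
Lower-left is one-third across and two-thirds down within the content area.
x = 263 + 1 × 2146/3 = 263 + 715.33 ≈ 978
y = 160 + 2 × 1114/3 = 160 + 742.67 ≈ 903

x = 978 px, y = 903 px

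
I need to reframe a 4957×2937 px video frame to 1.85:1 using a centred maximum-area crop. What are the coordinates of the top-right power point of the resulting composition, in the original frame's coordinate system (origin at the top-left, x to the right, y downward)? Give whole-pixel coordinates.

x = 3305 px, y = 1022 px

4957/2937 < 1.85/1, so the 1.85:1 crop keeps the full width 4957 and trims height to 4957 × 1/1.85 = 2679.46 px.
Top offset = (2937 − 2679.46)/2 = 128.77 px; left offset = 0.
Top-right is two-thirds across and one-third down within the crop:
x = 0.00 + 2 × 4957.00/3 ≈ 3305; y = 128.77 + 1 × 2679.46/3 ≈ 1022.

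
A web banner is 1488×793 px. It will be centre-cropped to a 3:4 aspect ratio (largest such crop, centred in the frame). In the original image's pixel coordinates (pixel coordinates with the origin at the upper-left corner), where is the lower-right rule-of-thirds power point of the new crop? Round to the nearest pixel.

1488/793 > 3/4, so the 3:4 crop keeps the full height 793 and trims width to 793 × 3/4 = 594.75 px.
Left offset = (1488 − 594.75)/2 = 446.62 px; top offset = 0.
Lower-right is two-thirds across and two-thirds down within the crop:
x = 446.62 + 2 × 594.75/3 ≈ 843; y = 0.00 + 2 × 793.00/3 ≈ 529.

(843, 529)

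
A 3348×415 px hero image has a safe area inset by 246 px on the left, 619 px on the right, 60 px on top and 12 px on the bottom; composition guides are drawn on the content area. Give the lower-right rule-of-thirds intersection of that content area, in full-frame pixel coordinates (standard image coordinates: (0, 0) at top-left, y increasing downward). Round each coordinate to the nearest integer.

Content width = 3348 − 246 − 619 = 2483 px; content height = 415 − 60 − 12 = 343 px.
Lower-right is two-thirds across and two-thirds down within the content area.
x = 246 + 2 × 2483/3 = 246 + 1655.33 ≈ 1901
y = 60 + 2 × 343/3 = 60 + 228.67 ≈ 289

(1901, 289)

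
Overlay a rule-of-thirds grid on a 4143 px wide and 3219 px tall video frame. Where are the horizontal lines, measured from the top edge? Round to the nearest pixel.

3219 / 3 = 1073, so the horizontal lines sit at one and two thirds of 3219.

1073 px and 2146 px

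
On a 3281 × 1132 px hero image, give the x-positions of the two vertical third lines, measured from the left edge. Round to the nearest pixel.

x = 1094 px and x = 2187 px

3281 / 3 = 1093.67, so the vertical lines sit at one and two thirds of 3281.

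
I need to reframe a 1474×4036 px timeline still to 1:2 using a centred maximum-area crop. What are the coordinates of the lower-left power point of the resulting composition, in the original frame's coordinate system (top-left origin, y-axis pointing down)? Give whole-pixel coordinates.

1474/4036 < 1/2, so the 1:2 crop keeps the full width 1474 and trims height to 1474 × 2/1 = 2948.00 px.
Top offset = (4036 − 2948.00)/2 = 544.00 px; left offset = 0.
Lower-left is one-third across and two-thirds down within the crop:
x = 0.00 + 1 × 1474.00/3 ≈ 491; y = 544.00 + 2 × 2948.00/3 ≈ 2509.

x = 491 px, y = 2509 px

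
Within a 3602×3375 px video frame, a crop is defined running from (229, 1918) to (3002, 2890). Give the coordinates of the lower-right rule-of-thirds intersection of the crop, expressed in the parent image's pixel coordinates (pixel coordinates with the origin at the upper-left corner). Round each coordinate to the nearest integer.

Crop width = 3002 − 229 = 2773 px; one third is 924.33 px.
Crop height = 2890 − 1918 = 972 px; one third is 324.00 px.
The lower-right point is two-thirds across and two-thirds down within the crop:
x = 229 + 2 × 924.33 ≈ 2078; y = 1918 + 2 × 324.00 ≈ 2566.

(2078, 2566)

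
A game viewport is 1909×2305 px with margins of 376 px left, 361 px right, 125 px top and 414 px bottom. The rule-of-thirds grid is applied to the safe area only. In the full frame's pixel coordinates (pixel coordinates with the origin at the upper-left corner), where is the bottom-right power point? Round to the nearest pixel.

Content width = 1909 − 376 − 361 = 1172 px; content height = 2305 − 125 − 414 = 1766 px.
Bottom-right is two-thirds across and two-thirds down within the safe area.
x = 376 + 2 × 1172/3 = 376 + 781.33 ≈ 1157
y = 125 + 2 × 1766/3 = 125 + 1177.33 ≈ 1302

x = 1157 px, y = 1302 px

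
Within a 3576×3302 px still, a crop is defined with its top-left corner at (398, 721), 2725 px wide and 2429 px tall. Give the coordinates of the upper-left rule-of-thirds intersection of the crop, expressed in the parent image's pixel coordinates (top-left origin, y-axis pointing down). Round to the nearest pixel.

One third of the crop width 2725 is 908.33 px.
One third of the crop height 2429 is 809.67 px.
The upper-left point is one-third across and one-third down within the crop:
x = 398 + 1 × 908.33 ≈ 1306; y = 721 + 1 × 809.67 ≈ 1531.

(1306, 1531)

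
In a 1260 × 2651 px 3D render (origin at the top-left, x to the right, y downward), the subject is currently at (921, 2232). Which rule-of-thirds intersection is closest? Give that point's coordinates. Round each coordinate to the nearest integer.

x = 840 px, y = 1767 px

Third lines: x ∈ {420, 840}, y ∈ {884, 1767}.
921 is closer to x = 840; 2232 is closer to y = 1767.
So the nearest intersection is the lower-right power point.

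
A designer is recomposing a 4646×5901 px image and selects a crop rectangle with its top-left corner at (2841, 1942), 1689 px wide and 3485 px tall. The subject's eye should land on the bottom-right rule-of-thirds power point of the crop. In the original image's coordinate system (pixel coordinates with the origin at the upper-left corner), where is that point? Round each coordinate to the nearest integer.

One third of the crop width 1689 is 563.00 px.
One third of the crop height 3485 is 1161.67 px.
The bottom-right point is two-thirds across and two-thirds down within the crop:
x = 2841 + 2 × 563.00 ≈ 3967; y = 1942 + 2 × 1161.67 ≈ 4265.

x = 3967 px, y = 4265 px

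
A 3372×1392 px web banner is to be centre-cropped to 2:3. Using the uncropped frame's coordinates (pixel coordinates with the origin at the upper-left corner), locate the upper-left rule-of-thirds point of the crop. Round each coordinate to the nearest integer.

3372/1392 > 2/3, so the 2:3 crop keeps the full height 1392 and trims width to 1392 × 2/3 = 928.00 px.
Left offset = (3372 − 928.00)/2 = 1222.00 px; top offset = 0.
Upper-left is one-third across and one-third down within the crop:
x = 1222.00 + 1 × 928.00/3 ≈ 1531; y = 0.00 + 1 × 1392.00/3 ≈ 464.

x = 1531 px, y = 464 px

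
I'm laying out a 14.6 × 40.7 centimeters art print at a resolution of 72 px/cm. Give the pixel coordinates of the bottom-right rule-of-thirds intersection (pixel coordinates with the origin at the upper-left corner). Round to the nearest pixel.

(701, 1954)

In pixels the canvas is 14.6 × 72 = 1051.2 wide and 40.7 × 72 = 2930.4 tall.
The bottom-right point is two-thirds across and two-thirds down:
x = 2 × 1051.2/3 ≈ 701; y = 2 × 2930.4/3 ≈ 1954.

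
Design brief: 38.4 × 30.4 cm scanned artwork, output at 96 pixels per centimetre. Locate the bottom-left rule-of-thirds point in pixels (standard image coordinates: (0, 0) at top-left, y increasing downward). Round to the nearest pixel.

In pixels the canvas is 38.4 × 96 = 3686.4 wide and 30.4 × 96 = 2918.4 tall.
The bottom-left point is one-third across and two-thirds down:
x = 1 × 3686.4/3 ≈ 1229; y = 2 × 2918.4/3 ≈ 1946.

x = 1229 px, y = 1946 px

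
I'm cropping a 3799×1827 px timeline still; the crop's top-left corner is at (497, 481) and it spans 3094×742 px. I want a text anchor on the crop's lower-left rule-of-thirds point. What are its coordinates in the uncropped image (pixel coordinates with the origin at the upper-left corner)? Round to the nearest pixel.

One third of the crop width 3094 is 1031.33 px.
One third of the crop height 742 is 247.33 px.
The lower-left point is one-third across and two-thirds down within the crop:
x = 497 + 1 × 1031.33 ≈ 1528; y = 481 + 2 × 247.33 ≈ 976.

x = 1528 px, y = 976 px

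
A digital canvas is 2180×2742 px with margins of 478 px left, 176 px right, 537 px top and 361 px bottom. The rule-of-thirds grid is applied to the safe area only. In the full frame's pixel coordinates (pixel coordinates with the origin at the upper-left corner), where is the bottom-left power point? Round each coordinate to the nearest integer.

Content width = 2180 − 478 − 176 = 1526 px; content height = 2742 − 537 − 361 = 1844 px.
Bottom-left is one-third across and two-thirds down within the safe area.
x = 478 + 1 × 1526/3 = 478 + 508.67 ≈ 987
y = 537 + 2 × 1844/3 = 537 + 1229.33 ≈ 1766

(987, 1766)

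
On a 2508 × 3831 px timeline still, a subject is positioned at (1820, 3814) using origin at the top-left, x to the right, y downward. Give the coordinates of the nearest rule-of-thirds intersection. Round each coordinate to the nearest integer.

Third lines: x ∈ {836, 1672}, y ∈ {1277, 2554}.
1820 is closer to x = 1672; 3814 is closer to y = 2554.
So the nearest intersection is the lower-right power point.

x = 1672 px, y = 2554 px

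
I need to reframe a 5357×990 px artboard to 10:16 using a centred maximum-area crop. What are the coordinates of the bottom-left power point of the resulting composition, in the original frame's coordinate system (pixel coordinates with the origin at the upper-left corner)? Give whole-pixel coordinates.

5357/990 > 10/16, so the 10:16 crop keeps the full height 990 and trims width to 990 × 10/16 = 618.75 px.
Left offset = (5357 − 618.75)/2 = 2369.12 px; top offset = 0.
Bottom-left is one-third across and two-thirds down within the crop:
x = 2369.12 + 1 × 618.75/3 ≈ 2575; y = 0.00 + 2 × 990.00/3 ≈ 660.

x = 2575 px, y = 660 px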